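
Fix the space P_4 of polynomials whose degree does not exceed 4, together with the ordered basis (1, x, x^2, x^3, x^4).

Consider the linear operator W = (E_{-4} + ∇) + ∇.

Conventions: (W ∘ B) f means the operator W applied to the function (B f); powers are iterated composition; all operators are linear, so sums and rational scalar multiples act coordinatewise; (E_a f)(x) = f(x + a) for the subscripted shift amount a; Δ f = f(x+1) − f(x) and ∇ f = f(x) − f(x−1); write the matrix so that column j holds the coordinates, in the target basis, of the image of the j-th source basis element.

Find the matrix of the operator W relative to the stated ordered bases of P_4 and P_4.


image of 1: 1
image of x: x - 2
image of x^2: x^2 - 4x + 14
image of x^3: x^3 - 6x^2 + 42x - 62
image of x^4: x^4 - 8x^3 + 84x^2 - 248x + 254
each image's coordinates form column j of the matrix

the matrix is [[1, -2, 14, -62, 254]; [0, 1, -4, 42, -248]; [0, 0, 1, -6, 84]; [0, 0, 0, 1, -8]; [0, 0, 0, 0, 1]] (rows listed top to bottom)


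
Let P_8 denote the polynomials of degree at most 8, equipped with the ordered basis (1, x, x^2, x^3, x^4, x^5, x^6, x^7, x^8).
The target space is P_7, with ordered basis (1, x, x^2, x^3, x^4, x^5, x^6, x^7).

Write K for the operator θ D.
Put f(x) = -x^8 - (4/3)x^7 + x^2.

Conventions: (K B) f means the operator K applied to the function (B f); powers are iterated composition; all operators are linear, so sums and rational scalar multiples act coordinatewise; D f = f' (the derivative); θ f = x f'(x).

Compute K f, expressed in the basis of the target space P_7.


D f = -8x^7 - (28/3)x^6 + 2x
θ D f = -56x^7 - 56x^6 + 2x

the result is g(x) = -56x^7 - 56x^6 + 2x


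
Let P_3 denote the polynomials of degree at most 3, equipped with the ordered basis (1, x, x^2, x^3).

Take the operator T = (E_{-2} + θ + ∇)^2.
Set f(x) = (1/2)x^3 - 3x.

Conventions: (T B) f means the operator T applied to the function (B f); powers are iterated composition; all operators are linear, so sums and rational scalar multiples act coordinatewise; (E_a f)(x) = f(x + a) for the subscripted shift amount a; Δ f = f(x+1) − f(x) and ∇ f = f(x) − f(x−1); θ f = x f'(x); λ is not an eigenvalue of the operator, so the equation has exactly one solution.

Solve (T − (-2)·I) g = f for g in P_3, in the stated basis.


the result is g(x) = (1/36)x^3 + (7/132)x^2 - (91/132)x - 265/594

write g with unknown coordinates in the stated basis and equate coefficients in (T − (-2)·I) g = f
solving from the highest basis element down gives g = (1/36)x^3 + (7/132)x^2 - (91/132)x - 265/594
check: T g = (4/9)x^3 - (7/66)x^2 - (107/66)x + 265/297
so T g − (-2)·g = (1/2)x^3 - 3x = f ✓


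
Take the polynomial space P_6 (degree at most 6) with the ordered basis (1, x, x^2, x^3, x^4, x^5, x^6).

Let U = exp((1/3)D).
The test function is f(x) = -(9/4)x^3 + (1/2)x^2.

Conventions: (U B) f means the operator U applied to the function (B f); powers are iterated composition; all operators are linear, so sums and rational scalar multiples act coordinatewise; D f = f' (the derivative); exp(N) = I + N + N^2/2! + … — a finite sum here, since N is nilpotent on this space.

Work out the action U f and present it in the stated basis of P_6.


g(x) = -(9/4)x^3 - (7/4)x^2 - (5/12)x - 1/36

order-1 term: -(9/4)x^2 + (1/3)x
order-2 term: -(3/4)x + 1/18
order-3 term: -1/12
the series for exp((1/3)D) f terminates at order 3
exp((1/3)D) f = -(9/4)x^3 - (7/4)x^2 - (5/12)x - 1/36


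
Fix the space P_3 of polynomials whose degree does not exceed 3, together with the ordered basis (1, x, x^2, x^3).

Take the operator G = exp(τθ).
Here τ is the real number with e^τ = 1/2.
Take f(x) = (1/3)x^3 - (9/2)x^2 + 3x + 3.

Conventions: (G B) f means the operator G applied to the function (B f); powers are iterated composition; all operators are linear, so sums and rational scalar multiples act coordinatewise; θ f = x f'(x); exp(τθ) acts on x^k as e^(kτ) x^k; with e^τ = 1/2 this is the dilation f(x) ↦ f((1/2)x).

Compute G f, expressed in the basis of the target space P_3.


exp(τθ) x^k = e^(kτ) x^k; with e^τ = 1/2 this sends x^k to (1/2)^k x^k
x ↦ 1/2 x
x^2 ↦ 1/4 x^2
x^3 ↦ 1/8 x^3
applying this coordinatewise to f: exp(τθ) f = (1/24)x^3 - (9/8)x^2 + (3/2)x + 3

the result is g(x) = (1/24)x^3 - (9/8)x^2 + (3/2)x + 3


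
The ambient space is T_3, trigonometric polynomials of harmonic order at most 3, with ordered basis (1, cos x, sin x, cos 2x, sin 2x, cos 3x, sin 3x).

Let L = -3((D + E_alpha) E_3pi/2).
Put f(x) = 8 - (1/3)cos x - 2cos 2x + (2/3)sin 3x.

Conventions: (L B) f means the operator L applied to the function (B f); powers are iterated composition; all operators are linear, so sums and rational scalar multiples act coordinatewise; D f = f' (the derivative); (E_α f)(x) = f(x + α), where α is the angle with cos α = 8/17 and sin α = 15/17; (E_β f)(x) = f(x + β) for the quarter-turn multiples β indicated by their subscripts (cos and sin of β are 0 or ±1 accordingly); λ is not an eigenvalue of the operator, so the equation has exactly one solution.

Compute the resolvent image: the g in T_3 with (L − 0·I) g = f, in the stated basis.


write g with unknown coordinates in the stated basis and equate coefficients in (L − 0·I) g = f
solving from the highest basis element down gives g = -8/3 + (1/18)cos x - (1/72)sin x + (322/7215)cos 2x - (1636/7215)sin 2x - (611/25965)cos 3x + (1187/17310)sin 3x
check: L g = 8 - (1/3)cos x - 2cos 2x + (2/3)sin 3x
so L g − 0·g = 8 - (1/3)cos x - 2cos 2x + (2/3)sin 3x = f ✓

the image equals g(x) = -8/3 + (1/18)cos x - (1/72)sin x + (322/7215)cos 2x - (1636/7215)sin 2x - (611/25965)cos 3x + (1187/17310)sin 3x


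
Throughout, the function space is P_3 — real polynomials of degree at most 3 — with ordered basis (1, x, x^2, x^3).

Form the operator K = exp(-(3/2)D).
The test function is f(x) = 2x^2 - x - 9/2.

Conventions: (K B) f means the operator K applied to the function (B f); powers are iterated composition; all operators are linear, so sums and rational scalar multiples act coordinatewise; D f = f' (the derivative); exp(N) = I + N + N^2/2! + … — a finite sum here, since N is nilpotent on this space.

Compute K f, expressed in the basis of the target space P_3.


order-1 term: -6x + 3/2
order-2 term: 9/2
the series for exp(-(3/2)D) f terminates at order 2
exp(-(3/2)D) f = 2x^2 - 7x + 3/2

the result is g(x) = 2x^2 - 7x + 3/2


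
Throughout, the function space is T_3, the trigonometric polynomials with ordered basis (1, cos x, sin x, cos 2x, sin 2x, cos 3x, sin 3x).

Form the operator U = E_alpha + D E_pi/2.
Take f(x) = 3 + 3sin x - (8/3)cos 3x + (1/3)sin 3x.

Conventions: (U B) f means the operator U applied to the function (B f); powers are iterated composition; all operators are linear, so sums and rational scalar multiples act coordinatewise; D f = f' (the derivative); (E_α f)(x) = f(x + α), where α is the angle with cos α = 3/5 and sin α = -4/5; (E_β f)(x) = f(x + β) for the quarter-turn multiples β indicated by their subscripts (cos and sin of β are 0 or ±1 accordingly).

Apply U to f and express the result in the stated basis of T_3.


E_alpha f = 3 - (12/5)cos x + (9/5)sin x + (892/375)cos 3x - (469/375)sin 3x
E_pi/2 f = 3 + 3cos x - (1/3)cos 3x - (8/3)sin 3x
D E_pi/2 f = -3sin x - 8cos 3x + sin 3x
(E_alpha + D E_pi/2) f = 3 - (12/5)cos x - (6/5)sin x - (2108/375)cos 3x - (94/375)sin 3x

the result is g(x) = 3 - (12/5)cos x - (6/5)sin x - (2108/375)cos 3x - (94/375)sin 3x


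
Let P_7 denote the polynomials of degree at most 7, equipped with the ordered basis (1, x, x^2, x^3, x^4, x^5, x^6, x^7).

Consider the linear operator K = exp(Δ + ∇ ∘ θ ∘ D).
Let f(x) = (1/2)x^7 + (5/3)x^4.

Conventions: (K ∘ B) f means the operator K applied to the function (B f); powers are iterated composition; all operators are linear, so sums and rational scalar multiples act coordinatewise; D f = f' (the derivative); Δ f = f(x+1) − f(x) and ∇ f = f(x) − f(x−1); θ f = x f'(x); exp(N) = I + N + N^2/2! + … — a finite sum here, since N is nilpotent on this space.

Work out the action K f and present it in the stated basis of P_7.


the image equals g(x) = (1/2)x^7 + (7/2)x^6 + 147x^5 + (1055/3)x^4 + (40045/6)x^3 + 1781x^2 + (106207/3)x - 4190

order-1 term: (7/2)x^6 + (273/2)x^5 - (595/2)x^4 + (2665/6)x^3 - (469/2)x^2 + (457/6)x + 7/6
order-2 term: (21/2)x^5 + 630x^4 + (10115/2)x^3 - (25075/2)x^2 + 13406x - 13801/3
order-3 term: (35/2)x^4 + 1155x^3 + (26985/2)x^2 + (31520/3)x - 27669/2
order-4 term: (35/2)x^3 + 1050x^2 + (21875/2)x + 68155/6
order-5 term: (21/2)x^2 + (945/2)x + 2800
order-6 term: (7/2)x + 84
order-7 term: 1/2
the series for exp(Δ + ∇ ∘ θ ∘ D) f terminates at order 7
exp(Δ + ∇ ∘ θ ∘ D) f = (1/2)x^7 + (7/2)x^6 + 147x^5 + (1055/3)x^4 + (40045/6)x^3 + 1781x^2 + (106207/3)x - 4190


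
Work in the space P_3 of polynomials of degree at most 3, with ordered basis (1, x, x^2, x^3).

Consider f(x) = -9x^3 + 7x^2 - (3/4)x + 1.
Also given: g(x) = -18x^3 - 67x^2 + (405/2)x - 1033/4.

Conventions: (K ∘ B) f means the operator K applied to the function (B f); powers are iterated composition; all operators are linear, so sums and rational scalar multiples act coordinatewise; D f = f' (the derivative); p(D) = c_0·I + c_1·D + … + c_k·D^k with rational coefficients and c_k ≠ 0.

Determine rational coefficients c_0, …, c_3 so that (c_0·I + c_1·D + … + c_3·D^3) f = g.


D^0 f = -9x^3 + 7x^2 - (3/4)x + 1
D^1 f = -27x^2 + 14x - 3/4
D^2 f = -54x + 14
D^3 f = -54
matching coefficients of g against c_0 f + c_1 Df + … from the top degree down determines the c_i
solution: c_0 = 2, c_1 = 3, c_2 = -3, c_3 = 4

c_0 = 2, c_1 = 3, c_2 = -3, c_3 = 4


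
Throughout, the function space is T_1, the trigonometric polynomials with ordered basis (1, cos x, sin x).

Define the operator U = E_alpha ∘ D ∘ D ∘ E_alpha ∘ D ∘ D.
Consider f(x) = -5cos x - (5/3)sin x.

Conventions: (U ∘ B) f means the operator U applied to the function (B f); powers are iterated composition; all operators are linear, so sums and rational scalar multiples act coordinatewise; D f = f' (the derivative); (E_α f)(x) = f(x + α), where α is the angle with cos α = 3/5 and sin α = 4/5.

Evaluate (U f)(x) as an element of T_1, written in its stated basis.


D f = -(5/3)cos x + 5sin x
D D f = 5cos x + (5/3)sin x
E_alpha (D ∘ D) f = (13/3)cos x - 3sin x
D E_alpha (D ∘ D) f = -3cos x - (13/3)sin x
D D E_alpha (D ∘ D) f = -(13/3)cos x + 3sin x
E_alpha (D ∘ D ∘ E_alpha) (D ∘ D) f = -(1/5)cos x + (79/15)sin x

g(x) = -(1/5)cos x + (79/15)sin x


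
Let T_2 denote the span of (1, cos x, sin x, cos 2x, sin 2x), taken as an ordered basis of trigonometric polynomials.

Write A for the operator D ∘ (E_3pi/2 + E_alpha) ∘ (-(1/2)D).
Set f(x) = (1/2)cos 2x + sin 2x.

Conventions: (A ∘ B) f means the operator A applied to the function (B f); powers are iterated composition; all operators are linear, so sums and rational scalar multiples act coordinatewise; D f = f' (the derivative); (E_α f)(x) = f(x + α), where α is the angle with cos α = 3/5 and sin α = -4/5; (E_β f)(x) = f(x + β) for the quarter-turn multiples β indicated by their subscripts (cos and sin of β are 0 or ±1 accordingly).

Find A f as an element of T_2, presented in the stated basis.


D f = 2cos 2x - sin 2x
(-(1/2)D) f = -cos 2x + (1/2)sin 2x
E_3pi/2 (-(1/2)D) f = cos 2x - (1/2)sin 2x
E_alpha (-(1/2)D) f = -(1/5)cos 2x - (11/10)sin 2x
(E_3pi/2 + E_alpha) (-(1/2)D) f = (4/5)cos 2x - (8/5)sin 2x
D (E_3pi/2 + E_alpha) (-(1/2)D) f = -(16/5)cos 2x - (8/5)sin 2x

the image equals g(x) = -(16/5)cos 2x - (8/5)sin 2x


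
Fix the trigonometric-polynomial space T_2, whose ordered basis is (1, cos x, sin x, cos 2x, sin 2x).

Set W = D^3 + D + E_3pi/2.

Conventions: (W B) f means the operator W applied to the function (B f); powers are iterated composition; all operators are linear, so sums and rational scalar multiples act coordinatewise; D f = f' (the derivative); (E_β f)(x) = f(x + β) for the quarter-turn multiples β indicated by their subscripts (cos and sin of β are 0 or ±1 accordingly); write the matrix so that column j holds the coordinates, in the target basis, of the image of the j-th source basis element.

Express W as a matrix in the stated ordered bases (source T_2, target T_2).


image of 1: 1
image of cos x: sin x
image of sin x: -cos x
image of cos 2x: -cos 2x + 6sin 2x
image of sin 2x: -6cos 2x - sin 2x
each image's coordinates form column j of the matrix

the matrix is [[1, 0, 0, 0, 0]; [0, 0, -1, 0, 0]; [0, 1, 0, 0, 0]; [0, 0, 0, -1, -6]; [0, 0, 0, 6, -1]] (rows listed top to bottom)


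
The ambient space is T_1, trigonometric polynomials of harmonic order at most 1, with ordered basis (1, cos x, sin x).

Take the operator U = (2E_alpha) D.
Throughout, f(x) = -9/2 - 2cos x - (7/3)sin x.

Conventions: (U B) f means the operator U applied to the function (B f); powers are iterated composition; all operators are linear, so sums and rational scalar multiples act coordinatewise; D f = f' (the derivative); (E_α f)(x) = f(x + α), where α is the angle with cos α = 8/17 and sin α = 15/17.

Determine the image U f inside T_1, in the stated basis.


the result is g(x) = (4/3)cos x + 6sin x

D f = -(7/3)cos x + 2sin x
E_alpha D f = (2/3)cos x + 3sin x
(2E_alpha) D f = (4/3)cos x + 6sin x


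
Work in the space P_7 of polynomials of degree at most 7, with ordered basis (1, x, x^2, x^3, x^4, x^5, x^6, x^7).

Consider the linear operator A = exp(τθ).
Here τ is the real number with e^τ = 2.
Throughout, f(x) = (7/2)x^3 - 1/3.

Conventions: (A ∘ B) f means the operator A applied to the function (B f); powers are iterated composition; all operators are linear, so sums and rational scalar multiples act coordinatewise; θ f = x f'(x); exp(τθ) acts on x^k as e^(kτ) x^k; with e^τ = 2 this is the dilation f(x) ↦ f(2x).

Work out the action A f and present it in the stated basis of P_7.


exp(τθ) x^k = e^(kτ) x^k; with e^τ = 2 this sends x^k to 2^k x^k
x^3 ↦ 8 x^3
applying this coordinatewise to f: exp(τθ) f = 28x^3 - 1/3

the result is g(x) = 28x^3 - 1/3


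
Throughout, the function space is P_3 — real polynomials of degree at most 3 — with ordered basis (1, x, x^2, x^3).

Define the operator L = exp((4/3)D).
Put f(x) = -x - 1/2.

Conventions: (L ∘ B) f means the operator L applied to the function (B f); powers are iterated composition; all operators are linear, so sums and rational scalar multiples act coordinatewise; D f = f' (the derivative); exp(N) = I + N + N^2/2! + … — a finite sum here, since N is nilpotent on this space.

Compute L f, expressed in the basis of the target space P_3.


g(x) = -x - 11/6

order-1 term: -4/3
the series for exp((4/3)D) f terminates at order 1
exp((4/3)D) f = -x - 11/6


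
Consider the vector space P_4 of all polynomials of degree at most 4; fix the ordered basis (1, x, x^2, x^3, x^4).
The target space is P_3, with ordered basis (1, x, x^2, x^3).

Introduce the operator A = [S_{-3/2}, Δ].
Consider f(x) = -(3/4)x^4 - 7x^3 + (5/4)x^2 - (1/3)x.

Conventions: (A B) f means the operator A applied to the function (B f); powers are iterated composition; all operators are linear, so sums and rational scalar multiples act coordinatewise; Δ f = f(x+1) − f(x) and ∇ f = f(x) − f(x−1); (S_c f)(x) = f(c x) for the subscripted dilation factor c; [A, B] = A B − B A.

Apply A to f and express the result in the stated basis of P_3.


Δ f = -3x^3 - (51/2)x^2 - (43/2)x - 41/6
S_{-3/2} Δ f = (81/8)x^3 - (459/8)x^2 + (129/4)x - 41/6
S_{-3/2} f = -(243/64)x^4 + (189/8)x^3 + (45/16)x^2 + (1/2)x
Δ S_{-3/2} f = -(243/16)x^3 + (1539/32)x^2 + (981/16)x + 1481/64
[S_{-3/2}, Δ] f = (405/16)x^3 - (3375/32)x^2 - (465/16)x - 5755/192

g(x) = (405/16)x^3 - (3375/32)x^2 - (465/16)x - 5755/192


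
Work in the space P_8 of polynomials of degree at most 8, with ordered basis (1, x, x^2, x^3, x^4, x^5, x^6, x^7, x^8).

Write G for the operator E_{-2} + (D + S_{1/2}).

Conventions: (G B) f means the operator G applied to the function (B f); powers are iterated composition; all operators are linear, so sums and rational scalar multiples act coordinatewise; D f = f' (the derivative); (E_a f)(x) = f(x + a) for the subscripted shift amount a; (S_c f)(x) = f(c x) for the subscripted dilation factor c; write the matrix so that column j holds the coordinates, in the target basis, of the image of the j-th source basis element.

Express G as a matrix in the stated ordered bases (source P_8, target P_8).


image of 1: 2
image of x: (3/2)x - 1
image of x^2: (5/4)x^2 - 2x + 4
image of x^3: (9/8)x^3 - 3x^2 + 12x - 8
image of x^4: (17/16)x^4 - 4x^3 + 24x^2 - 32x + 16
image of x^5: (33/32)x^5 - 5x^4 + 40x^3 - 80x^2 + 80x - 32
image of x^6: (65/64)x^6 - 6x^5 + 60x^4 - 160x^3 + 240x^2 - 192x + 64
image of x^7: (129/128)x^7 - 7x^6 + 84x^5 - 280x^4 + 560x^3 - 672x^2 + 448x - 128
image of x^8: (257/256)x^8 - 8x^7 + 112x^6 - 448x^5 + 1120x^4 - 1792x^3 + 1792x^2 - 1024x + 256
each image's coordinates form column j of the matrix

the matrix is [[2, -1, 4, -8, 16, -32, 64, -128, 256]; [0, 3/2, -2, 12, -32, 80, -192, 448, -1024]; [0, 0, 5/4, -3, 24, -80, 240, -672, 1792]; [0, 0, 0, 9/8, -4, 40, -160, 560, -1792]; [0, 0, 0, 0, 17/16, -5, 60, -280, 1120]; [0, 0, 0, 0, 0, 33/32, -6, 84, -448]; [0, 0, 0, 0, 0, 0, 65/64, -7, 112]; [0, 0, 0, 0, 0, 0, 0, 129/128, -8]; [0, 0, 0, 0, 0, 0, 0, 0, 257/256]] (rows listed top to bottom)


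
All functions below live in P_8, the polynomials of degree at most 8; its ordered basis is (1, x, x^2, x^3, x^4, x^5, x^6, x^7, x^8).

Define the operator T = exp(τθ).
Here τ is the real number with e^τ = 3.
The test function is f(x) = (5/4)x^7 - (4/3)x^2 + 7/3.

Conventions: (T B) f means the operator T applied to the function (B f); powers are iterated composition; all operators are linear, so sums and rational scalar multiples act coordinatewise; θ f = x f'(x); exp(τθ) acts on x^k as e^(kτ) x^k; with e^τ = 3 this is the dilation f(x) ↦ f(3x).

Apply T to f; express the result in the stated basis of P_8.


exp(τθ) x^k = e^(kτ) x^k; with e^τ = 3 this sends x^k to 3^k x^k
x^2 ↦ 9 x^2
x^7 ↦ 2187 x^7
applying this coordinatewise to f: exp(τθ) f = (10935/4)x^7 - 12x^2 + 7/3

the image equals g(x) = (10935/4)x^7 - 12x^2 + 7/3


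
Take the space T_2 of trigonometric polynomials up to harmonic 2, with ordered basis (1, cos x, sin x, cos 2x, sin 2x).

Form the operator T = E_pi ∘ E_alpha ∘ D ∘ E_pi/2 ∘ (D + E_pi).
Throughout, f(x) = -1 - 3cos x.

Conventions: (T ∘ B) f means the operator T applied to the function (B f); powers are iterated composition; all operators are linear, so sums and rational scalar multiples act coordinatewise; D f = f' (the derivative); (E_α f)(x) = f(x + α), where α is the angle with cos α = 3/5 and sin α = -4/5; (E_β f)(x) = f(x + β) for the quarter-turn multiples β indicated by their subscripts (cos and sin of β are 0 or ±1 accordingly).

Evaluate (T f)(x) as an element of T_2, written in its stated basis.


g(x) = -(3/5)cos x + (21/5)sin x

D f = 3sin x
E_pi f = -1 + 3cos x
(D + E_pi) f = -1 + 3cos x + 3sin x
E_pi/2 (D + E_pi) f = -1 + 3cos x - 3sin x
D E_pi/2 (D + E_pi) f = -3cos x - 3sin x
E_alpha D E_pi/2 (D + E_pi) f = (3/5)cos x - (21/5)sin x
E_pi E_alpha D E_pi/2 (D + E_pi) f = -(3/5)cos x + (21/5)sin x


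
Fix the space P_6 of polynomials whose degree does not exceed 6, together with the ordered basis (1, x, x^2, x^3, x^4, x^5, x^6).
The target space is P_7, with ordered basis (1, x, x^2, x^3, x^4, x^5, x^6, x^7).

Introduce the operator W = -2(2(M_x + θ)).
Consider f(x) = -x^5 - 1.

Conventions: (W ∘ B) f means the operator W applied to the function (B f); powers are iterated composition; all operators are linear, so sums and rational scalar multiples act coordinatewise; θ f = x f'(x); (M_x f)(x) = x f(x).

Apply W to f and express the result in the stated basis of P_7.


g(x) = 4x^6 + 20x^5 + 4x

M_x f = -x^6 - x
θ f = -5x^5
(M_x + θ) f = -x^6 - 5x^5 - x
(2(M_x + θ)) f = -2x^6 - 10x^5 - 2x
(-2(2(M_x + θ))) f = 4x^6 + 20x^5 + 4x


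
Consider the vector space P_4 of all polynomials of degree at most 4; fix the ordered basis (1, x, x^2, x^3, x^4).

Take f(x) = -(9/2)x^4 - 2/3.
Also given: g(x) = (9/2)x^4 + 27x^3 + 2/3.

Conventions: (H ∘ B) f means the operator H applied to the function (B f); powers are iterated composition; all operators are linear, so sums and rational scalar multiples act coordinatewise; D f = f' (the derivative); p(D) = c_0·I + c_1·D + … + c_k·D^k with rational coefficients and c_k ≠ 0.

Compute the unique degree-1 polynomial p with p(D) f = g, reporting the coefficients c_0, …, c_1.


c_0 = -1, c_1 = -3/2

D^0 f = -(9/2)x^4 - 2/3
D^1 f = -18x^3
matching coefficients of g against c_0 f + c_1 Df + … from the top degree down determines the c_i
solution: c_0 = -1, c_1 = -3/2


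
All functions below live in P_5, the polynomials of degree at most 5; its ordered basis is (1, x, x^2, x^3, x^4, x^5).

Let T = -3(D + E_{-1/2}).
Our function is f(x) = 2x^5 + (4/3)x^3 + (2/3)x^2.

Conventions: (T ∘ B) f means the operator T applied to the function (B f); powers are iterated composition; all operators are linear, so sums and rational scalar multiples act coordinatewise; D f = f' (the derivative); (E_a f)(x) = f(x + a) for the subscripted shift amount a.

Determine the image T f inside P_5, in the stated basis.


the result is g(x) = -6x^5 - 15x^4 - 19x^3 - (1/2)x^2 - (55/8)x + 3/16

D f = 10x^4 + 4x^2 + (4/3)x
E_{-1/2} f = 2x^5 - 5x^4 + (19/3)x^3 - (23/6)x^2 + (23/24)x - 1/16
(D + E_{-1/2}) f = 2x^5 + 5x^4 + (19/3)x^3 + (1/6)x^2 + (55/24)x - 1/16
(-3(D + E_{-1/2})) f = -6x^5 - 15x^4 - 19x^3 - (1/2)x^2 - (55/8)x + 3/16


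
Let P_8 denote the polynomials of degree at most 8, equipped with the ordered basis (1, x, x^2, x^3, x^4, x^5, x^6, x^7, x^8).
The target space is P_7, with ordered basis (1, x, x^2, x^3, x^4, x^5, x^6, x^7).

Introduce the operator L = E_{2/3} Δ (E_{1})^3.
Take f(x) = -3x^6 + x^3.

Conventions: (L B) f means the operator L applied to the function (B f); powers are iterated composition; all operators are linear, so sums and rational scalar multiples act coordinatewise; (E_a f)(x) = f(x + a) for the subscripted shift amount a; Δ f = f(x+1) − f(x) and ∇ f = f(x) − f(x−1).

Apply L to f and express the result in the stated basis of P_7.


E_{1} f = -3x^6 - 18x^5 - 45x^4 - 59x^3 - 42x^2 - 15x - 2
E_{1} E_{1} f = -3x^6 - 36x^5 - 180x^4 - 479x^3 - 714x^2 - 564x - 184
E_{1} E_{1} E_{1} f = -3x^6 - 54x^5 - 405x^4 - 1619x^3 - 3636x^2 - 4347x - 2160
Δ (E_{1})^3 f = -18x^5 - 315x^4 - 2220x^3 - 7872x^2 - 14037x - 10064
E_{2/3} Δ (E_{1})^3 f = -18x^5 - 375x^4 - 3140x^3 - (39616/3)x^2 - (250957/9)x - 638362/27

the image equals g(x) = -18x^5 - 375x^4 - 3140x^3 - (39616/3)x^2 - (250957/9)x - 638362/27


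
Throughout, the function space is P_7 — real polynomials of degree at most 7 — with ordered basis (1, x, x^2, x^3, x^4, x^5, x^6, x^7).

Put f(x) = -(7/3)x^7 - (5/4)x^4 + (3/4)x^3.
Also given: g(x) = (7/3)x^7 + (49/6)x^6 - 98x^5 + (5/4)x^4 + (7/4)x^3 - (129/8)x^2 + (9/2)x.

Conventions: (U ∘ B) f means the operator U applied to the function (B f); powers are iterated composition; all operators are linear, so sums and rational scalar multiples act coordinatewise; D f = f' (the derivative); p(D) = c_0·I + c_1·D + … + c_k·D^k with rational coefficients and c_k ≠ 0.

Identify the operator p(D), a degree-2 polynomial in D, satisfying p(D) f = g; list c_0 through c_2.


c_0 = -1, c_1 = -1/2, c_2 = 1

D^0 f = -(7/3)x^7 - (5/4)x^4 + (3/4)x^3
D^1 f = -(49/3)x^6 - 5x^3 + (9/4)x^2
D^2 f = -98x^5 - 15x^2 + (9/2)x
matching coefficients of g against c_0 f + c_1 Df + … from the top degree down determines the c_i
solution: c_0 = -1, c_1 = -1/2, c_2 = 1


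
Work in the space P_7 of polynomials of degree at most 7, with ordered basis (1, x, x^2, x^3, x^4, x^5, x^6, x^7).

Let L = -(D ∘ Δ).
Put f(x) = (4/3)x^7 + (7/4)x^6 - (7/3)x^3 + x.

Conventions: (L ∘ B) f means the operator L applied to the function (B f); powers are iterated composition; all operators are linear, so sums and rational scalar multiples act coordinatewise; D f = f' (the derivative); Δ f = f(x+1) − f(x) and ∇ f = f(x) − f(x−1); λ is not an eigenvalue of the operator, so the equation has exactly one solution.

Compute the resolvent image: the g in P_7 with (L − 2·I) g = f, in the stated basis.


the result is g(x) = -(2/3)x^7 - (7/8)x^6 + 14x^5 + (385/8)x^4 - (791/12)x^3 - (875/2)x^2 - (1635/8)x + 4921/12

write g with unknown coordinates in the stated basis and equate coefficients in (L − 2·I) g = f
solving from the highest basis element down gives g = -(2/3)x^7 - (7/8)x^6 + 14x^5 + (385/8)x^4 - (791/12)x^3 - (875/2)x^2 - (1635/8)x + 4921/12
check: L g = 28x^5 + (385/4)x^4 - (805/6)x^3 - 875x^2 - (1631/4)x + 4921/6
so L g − 2·g = (4/3)x^7 + (7/4)x^6 - (7/3)x^3 + x = f ✓


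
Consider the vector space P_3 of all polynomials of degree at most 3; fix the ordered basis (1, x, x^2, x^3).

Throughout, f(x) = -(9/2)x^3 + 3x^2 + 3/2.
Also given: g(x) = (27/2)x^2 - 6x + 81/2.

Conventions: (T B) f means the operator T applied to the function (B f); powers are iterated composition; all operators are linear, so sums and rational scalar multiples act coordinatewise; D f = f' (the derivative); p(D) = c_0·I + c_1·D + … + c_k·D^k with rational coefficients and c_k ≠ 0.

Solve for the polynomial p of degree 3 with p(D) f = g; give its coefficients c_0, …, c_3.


c_0 = 0, c_1 = -1, c_2 = 0, c_3 = -3/2

D^0 f = -(9/2)x^3 + 3x^2 + 3/2
D^1 f = -(27/2)x^2 + 6x
D^2 f = -27x + 6
D^3 f = -27
matching coefficients of g against c_0 f + c_1 Df + … from the top degree down determines the c_i
solution: c_0 = 0, c_1 = -1, c_2 = 0, c_3 = -3/2


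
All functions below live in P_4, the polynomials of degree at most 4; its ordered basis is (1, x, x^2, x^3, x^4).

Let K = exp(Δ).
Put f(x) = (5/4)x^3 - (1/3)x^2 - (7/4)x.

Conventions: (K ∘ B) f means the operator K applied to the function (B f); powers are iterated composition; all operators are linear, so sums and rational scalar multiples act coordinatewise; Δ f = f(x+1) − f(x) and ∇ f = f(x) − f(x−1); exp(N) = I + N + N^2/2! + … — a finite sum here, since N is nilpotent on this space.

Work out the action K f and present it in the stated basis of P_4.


order-1 term: (15/4)x^2 + (37/12)x - 5/6
order-2 term: (15/4)x + 41/12
order-3 term: 5/4
the series for exp(Δ) f terminates at order 3
exp(Δ) f = (5/4)x^3 + (41/12)x^2 + (61/12)x + 23/6

g(x) = (5/4)x^3 + (41/12)x^2 + (61/12)x + 23/6


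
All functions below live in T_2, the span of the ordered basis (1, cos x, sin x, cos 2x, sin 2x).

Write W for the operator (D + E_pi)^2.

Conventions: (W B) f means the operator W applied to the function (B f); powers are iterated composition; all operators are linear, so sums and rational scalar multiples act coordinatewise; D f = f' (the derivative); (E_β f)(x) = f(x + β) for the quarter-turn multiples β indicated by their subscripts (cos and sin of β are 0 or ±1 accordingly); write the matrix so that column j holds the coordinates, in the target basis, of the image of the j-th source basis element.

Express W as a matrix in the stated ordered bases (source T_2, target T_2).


image of 1: 1
image of cos x: 2sin x
image of sin x: -2cos x
image of cos 2x: -3cos 2x - 4sin 2x
image of sin 2x: 4cos 2x - 3sin 2x
each image's coordinates form column j of the matrix

the matrix is [[1, 0, 0, 0, 0]; [0, 0, -2, 0, 0]; [0, 2, 0, 0, 0]; [0, 0, 0, -3, 4]; [0, 0, 0, -4, -3]] (rows listed top to bottom)


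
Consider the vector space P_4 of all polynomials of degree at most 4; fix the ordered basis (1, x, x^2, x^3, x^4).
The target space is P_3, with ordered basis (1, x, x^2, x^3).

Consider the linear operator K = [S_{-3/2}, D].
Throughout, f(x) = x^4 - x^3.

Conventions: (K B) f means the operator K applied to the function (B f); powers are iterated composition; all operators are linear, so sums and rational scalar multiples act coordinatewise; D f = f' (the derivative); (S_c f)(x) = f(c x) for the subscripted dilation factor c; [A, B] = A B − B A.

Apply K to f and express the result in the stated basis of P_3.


D f = 4x^3 - 3x^2
S_{-3/2} D f = -(27/2)x^3 - (27/4)x^2
S_{-3/2} f = (81/16)x^4 + (27/8)x^3
D S_{-3/2} f = (81/4)x^3 + (81/8)x^2
[S_{-3/2}, D] f = -(135/4)x^3 - (135/8)x^2

the result is g(x) = -(135/4)x^3 - (135/8)x^2


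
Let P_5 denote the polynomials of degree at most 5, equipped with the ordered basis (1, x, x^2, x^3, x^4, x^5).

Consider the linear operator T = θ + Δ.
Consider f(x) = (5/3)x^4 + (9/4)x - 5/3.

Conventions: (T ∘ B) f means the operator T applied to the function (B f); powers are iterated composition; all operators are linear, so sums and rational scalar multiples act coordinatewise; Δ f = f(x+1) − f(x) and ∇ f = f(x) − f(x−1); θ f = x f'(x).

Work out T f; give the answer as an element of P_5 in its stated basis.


the image equals g(x) = (20/3)x^4 + (20/3)x^3 + 10x^2 + (107/12)x + 47/12

θ f = (20/3)x^4 + (9/4)x
Δ f = (20/3)x^3 + 10x^2 + (20/3)x + 47/12
(θ + Δ) f = (20/3)x^4 + (20/3)x^3 + 10x^2 + (107/12)x + 47/12


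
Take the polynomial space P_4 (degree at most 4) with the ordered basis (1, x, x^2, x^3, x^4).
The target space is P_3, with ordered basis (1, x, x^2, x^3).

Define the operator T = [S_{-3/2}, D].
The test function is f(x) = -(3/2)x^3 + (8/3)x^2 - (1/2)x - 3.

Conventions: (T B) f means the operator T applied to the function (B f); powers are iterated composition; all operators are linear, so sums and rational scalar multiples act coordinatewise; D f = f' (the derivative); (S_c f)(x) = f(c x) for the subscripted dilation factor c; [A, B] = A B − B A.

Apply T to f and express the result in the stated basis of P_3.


D f = -(9/2)x^2 + (16/3)x - 1/2
S_{-3/2} D f = -(81/8)x^2 - 8x - 1/2
S_{-3/2} f = (81/16)x^3 + 6x^2 + (3/4)x - 3
D S_{-3/2} f = (243/16)x^2 + 12x + 3/4
[S_{-3/2}, D] f = -(405/16)x^2 - 20x - 5/4

the result is g(x) = -(405/16)x^2 - 20x - 5/4


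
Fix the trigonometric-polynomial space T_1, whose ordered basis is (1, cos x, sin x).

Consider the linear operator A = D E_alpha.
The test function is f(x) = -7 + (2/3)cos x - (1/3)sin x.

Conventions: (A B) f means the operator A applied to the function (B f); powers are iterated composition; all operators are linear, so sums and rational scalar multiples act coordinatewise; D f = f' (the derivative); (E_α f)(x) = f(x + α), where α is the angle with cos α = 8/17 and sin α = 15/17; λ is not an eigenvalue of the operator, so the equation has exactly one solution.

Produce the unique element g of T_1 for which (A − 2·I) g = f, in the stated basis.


write g with unknown coordinates in the stated basis and equate coefficients in (A − 2·I) g = f
solving from the highest basis element down gives g = 7/2 - (6/29)cos x + (13/87)sin x
check: A g = (22/87)cos x - (1/29)sin x
so A g − 2·g = -7 + (2/3)cos x - (1/3)sin x = f ✓

the image equals g(x) = 7/2 - (6/29)cos x + (13/87)sin x


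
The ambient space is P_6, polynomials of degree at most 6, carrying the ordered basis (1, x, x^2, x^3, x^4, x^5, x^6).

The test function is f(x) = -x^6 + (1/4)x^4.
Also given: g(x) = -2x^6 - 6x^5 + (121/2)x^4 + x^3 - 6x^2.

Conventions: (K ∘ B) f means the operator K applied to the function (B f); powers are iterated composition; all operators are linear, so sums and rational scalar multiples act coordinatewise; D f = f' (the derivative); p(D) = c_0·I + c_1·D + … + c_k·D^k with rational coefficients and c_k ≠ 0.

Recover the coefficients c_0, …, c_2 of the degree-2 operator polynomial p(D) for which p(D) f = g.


c_0 = 2, c_1 = 1, c_2 = -2

D^0 f = -x^6 + (1/4)x^4
D^1 f = -6x^5 + x^3
D^2 f = -30x^4 + 3x^2
matching coefficients of g against c_0 f + c_1 Df + … from the top degree down determines the c_i
solution: c_0 = 2, c_1 = 1, c_2 = -2


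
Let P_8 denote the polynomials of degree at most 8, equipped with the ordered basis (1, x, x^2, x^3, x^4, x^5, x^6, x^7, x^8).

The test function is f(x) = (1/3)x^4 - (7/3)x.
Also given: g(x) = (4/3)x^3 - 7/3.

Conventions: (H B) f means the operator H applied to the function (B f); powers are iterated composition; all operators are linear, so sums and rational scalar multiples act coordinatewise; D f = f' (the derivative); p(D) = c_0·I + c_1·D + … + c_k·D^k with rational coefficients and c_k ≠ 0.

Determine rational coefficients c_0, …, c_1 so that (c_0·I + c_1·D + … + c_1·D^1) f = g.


D^0 f = (1/3)x^4 - (7/3)x
D^1 f = (4/3)x^3 - 7/3
matching coefficients of g against c_0 f + c_1 Df + … from the top degree down determines the c_i
solution: c_0 = 0, c_1 = 1

p(D) = D, i.e. c_0 = 0, c_1 = 1


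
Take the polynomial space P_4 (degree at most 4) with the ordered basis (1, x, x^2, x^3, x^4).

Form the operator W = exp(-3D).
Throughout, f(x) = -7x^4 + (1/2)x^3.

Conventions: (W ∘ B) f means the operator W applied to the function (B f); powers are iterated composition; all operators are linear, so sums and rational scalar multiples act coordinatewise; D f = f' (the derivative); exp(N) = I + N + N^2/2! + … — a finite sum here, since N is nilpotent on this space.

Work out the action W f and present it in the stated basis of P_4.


g(x) = -7x^4 + (169/2)x^3 - (765/2)x^2 + (1539/2)x - 1161/2

order-1 term: 84x^3 - (9/2)x^2
order-2 term: -378x^2 + (27/2)x
order-3 term: 756x - 27/2
order-4 term: -567
the series for exp(-3D) f terminates at order 4
exp(-3D) f = -7x^4 + (169/2)x^3 - (765/2)x^2 + (1539/2)x - 1161/2


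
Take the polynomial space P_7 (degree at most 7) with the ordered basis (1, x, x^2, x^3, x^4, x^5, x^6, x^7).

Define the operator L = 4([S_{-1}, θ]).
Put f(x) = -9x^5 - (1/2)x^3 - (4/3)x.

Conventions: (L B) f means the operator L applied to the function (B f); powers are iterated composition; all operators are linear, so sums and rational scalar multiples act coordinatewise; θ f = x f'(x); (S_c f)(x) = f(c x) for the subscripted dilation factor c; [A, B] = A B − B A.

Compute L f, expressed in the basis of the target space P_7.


θ f = -45x^5 - (3/2)x^3 - (4/3)x
S_{-1} θ f = 45x^5 + (3/2)x^3 + (4/3)x
S_{-1} f = 9x^5 + (1/2)x^3 + (4/3)x
θ S_{-1} f = 45x^5 + (3/2)x^3 + (4/3)x
[S_{-1}, θ] f = 0
(4([S_{-1}, θ])) f = 0

g(x) = 0


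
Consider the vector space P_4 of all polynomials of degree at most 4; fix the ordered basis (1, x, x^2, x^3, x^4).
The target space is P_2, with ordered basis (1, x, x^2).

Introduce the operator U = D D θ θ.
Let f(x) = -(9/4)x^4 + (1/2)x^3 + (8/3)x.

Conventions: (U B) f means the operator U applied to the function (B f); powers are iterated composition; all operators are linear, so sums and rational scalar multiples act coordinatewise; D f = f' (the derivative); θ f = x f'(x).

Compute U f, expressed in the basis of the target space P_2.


θ f = -9x^4 + (3/2)x^3 + (8/3)x
θ θ f = -36x^4 + (9/2)x^3 + (8/3)x
D (θ θ) f = -144x^3 + (27/2)x^2 + 8/3
D D (θ θ) f = -432x^2 + 27x

the image equals g(x) = -432x^2 + 27x


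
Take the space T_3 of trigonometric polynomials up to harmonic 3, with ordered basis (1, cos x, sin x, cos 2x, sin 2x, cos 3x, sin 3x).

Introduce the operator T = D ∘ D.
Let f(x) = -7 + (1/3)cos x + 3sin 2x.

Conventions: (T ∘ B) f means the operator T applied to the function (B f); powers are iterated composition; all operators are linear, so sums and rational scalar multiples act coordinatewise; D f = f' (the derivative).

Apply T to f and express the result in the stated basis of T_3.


the image equals g(x) = -(1/3)cos x - 12sin 2x

D f = -(1/3)sin x + 6cos 2x
D D f = -(1/3)cos x - 12sin 2x


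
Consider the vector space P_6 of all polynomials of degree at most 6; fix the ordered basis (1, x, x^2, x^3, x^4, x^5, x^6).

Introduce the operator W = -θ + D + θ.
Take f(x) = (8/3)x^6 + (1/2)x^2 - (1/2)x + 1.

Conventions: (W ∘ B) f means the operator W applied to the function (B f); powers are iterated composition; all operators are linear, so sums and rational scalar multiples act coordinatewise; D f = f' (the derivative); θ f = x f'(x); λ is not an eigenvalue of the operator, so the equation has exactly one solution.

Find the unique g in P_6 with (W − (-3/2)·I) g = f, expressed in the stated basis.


write g with unknown coordinates in the stated basis and equate coefficients in (W − (-3/2)·I) g = f
solving from the highest basis element down gives g = (16/9)x^6 - (64/9)x^5 + (640/27)x^4 - (5120/81)x^3 + (10267/81)x^2 - (41149/243)x + 82784/729
check: W g = (32/3)x^5 - (320/9)x^4 + (2560/27)x^3 - (5120/27)x^2 + (20534/81)x - 41149/243
so W g − (-3/2)·g = (8/3)x^6 + (1/2)x^2 - (1/2)x + 1 = f ✓

the result is g(x) = (16/9)x^6 - (64/9)x^5 + (640/27)x^4 - (5120/81)x^3 + (10267/81)x^2 - (41149/243)x + 82784/729


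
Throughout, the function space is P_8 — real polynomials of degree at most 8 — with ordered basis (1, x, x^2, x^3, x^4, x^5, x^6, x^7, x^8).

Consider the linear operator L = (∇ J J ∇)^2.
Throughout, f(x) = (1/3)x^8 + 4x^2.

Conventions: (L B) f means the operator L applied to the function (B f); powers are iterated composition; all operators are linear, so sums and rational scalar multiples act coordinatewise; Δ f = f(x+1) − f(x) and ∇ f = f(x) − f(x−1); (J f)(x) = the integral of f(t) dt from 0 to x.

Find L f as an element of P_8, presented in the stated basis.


∇ f = (8/3)x^7 - (28/3)x^6 + (56/3)x^5 - (70/3)x^4 + (56/3)x^3 - (28/3)x^2 + (32/3)x - 13/3
J ∇ f = (1/3)x^8 - (4/3)x^7 + (28/9)x^6 - (14/3)x^5 + (14/3)x^4 - (28/9)x^3 + (16/3)x^2 - (13/3)x
J J ∇ f = (1/27)x^9 - (1/6)x^8 + (4/9)x^7 - (7/9)x^6 + (14/15)x^5 - (7/9)x^4 + (16/9)x^3 - (13/6)x^2
∇ J J ∇ f = (1/3)x^8 - (8/3)x^7 + (98/9)x^6 - 28x^5 + (434/9)x^4 - 56x^3 + (139/3)x^2 - (242/9)x + 956/135
∇ (∇ J J ∇) f = (8/3)x^7 - 28x^6 + 140x^5 - 420x^4 + (2408/3)x^3 - 966x^2 + (6122/9)x - 658/3
J ∇ (∇ J J ∇) f = (1/3)x^8 - 4x^7 + (70/3)x^6 - 84x^5 + (602/3)x^4 - 322x^3 + (3061/9)x^2 - (658/3)x
J J ∇ (∇ J J ∇) f = (1/27)x^9 - (1/2)x^8 + (10/3)x^7 - 14x^6 + (602/15)x^5 - (161/2)x^4 + (3061/27)x^3 - (329/3)x^2
∇ J J ∇ (∇ J J ∇) f = (1/3)x^8 - (16/3)x^7 + (364/9)x^6 - (560/3)x^5 + 567x^4 - (10360/9)x^3 + (13678/9)x^2 - (10744/9)x + 48808/135

the result is g(x) = (1/3)x^8 - (16/3)x^7 + (364/9)x^6 - (560/3)x^5 + 567x^4 - (10360/9)x^3 + (13678/9)x^2 - (10744/9)x + 48808/135


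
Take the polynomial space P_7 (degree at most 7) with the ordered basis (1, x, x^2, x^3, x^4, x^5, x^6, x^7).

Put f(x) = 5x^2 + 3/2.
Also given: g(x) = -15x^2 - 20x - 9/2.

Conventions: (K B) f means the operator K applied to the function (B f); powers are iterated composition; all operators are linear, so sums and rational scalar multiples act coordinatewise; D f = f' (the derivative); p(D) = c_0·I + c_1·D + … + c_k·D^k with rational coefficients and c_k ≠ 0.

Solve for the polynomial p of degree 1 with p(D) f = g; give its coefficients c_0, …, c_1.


D^0 f = 5x^2 + 3/2
D^1 f = 10x
matching coefficients of g against c_0 f + c_1 Df + … from the top degree down determines the c_i
solution: c_0 = -3, c_1 = -2

c_0 = -3, c_1 = -2


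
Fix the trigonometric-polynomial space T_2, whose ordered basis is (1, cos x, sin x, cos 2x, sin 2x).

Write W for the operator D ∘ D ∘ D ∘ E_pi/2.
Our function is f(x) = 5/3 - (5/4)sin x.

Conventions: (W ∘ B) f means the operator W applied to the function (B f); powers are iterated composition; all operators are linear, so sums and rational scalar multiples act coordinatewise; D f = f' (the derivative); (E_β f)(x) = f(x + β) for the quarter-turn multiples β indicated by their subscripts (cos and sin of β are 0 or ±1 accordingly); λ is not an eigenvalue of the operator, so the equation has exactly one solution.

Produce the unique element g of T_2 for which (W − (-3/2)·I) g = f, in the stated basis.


the image equals g(x) = 10/9 - (1/2)sin x

write g with unknown coordinates in the stated basis and equate coefficients in (W − (-3/2)·I) g = f
solving from the highest basis element down gives g = 10/9 - (1/2)sin x
check: W g = -(1/2)sin x
so W g − (-3/2)·g = 5/3 - (5/4)sin x = f ✓
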